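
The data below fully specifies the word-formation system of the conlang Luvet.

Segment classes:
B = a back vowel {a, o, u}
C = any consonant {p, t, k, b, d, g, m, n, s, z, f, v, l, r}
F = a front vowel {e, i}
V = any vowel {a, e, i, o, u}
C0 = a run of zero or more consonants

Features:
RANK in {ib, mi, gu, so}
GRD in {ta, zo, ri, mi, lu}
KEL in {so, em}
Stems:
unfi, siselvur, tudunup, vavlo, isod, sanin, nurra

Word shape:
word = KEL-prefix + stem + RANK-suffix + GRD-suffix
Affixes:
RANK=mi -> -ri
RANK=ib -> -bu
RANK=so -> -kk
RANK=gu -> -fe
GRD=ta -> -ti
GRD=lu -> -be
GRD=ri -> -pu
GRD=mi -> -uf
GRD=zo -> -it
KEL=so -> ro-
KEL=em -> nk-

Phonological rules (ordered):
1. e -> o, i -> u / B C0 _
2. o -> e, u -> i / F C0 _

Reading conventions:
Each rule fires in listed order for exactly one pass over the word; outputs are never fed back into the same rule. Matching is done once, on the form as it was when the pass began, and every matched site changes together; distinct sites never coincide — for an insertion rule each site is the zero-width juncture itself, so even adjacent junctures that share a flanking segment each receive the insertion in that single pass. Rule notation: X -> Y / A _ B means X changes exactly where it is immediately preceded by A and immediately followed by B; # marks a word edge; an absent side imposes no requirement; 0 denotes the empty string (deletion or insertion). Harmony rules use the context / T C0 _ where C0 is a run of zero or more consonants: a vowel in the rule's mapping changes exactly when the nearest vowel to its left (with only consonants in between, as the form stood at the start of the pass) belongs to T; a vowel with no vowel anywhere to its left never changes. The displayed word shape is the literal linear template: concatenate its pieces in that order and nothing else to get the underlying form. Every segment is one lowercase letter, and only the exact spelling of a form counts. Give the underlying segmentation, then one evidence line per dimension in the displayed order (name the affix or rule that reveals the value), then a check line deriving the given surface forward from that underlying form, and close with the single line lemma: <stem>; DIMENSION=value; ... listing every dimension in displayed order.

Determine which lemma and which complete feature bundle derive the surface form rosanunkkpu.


underlying: ro-sanin-kk-pu
RANK=so - signalled by the affix -kk
GRD=ri - signalled by the affix -pu
KEL=so - signalled by the affix ro-
check: rosaninkkpu -> rosanunkkpu -> rosanunkkpu
lemma: sanin; RANK=so; GRD=ri; KEL=so


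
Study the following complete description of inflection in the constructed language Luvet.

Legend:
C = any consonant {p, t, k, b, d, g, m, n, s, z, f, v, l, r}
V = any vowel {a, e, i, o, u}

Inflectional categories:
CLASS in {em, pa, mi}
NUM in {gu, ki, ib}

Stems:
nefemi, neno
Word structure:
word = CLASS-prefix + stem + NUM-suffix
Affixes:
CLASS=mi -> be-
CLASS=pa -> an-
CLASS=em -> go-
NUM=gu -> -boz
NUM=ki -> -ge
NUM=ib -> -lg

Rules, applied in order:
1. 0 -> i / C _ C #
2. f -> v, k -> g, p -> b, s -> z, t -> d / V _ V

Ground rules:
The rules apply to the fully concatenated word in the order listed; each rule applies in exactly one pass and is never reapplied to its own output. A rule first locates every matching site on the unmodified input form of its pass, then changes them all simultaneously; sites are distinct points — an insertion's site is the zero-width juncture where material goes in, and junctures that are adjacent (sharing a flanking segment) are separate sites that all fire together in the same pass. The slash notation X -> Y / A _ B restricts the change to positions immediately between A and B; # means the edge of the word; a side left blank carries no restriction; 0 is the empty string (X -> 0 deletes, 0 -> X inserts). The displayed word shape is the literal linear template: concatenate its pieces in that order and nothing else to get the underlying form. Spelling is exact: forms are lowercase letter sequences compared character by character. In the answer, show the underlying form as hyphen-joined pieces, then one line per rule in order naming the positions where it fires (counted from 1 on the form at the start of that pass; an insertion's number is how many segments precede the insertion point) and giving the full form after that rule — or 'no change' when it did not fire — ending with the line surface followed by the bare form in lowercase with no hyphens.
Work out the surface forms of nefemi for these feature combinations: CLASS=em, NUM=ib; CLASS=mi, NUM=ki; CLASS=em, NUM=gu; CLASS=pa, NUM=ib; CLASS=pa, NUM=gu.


cell CLASS=em, NUM=ib:
underlying: go-nefemi-lg
1. 0 -> i / C _ C #: inserts after position(s) 9: gonefemilig
2. f -> v, k -> g, p -> b, s -> z, t -> d / V _ V: fires at position(s) 5: gonevemilig
surface: gonevemilig

cell CLASS=mi, NUM=ki:
underlying: be-nefemi-ge
1. 0 -> i / C _ C #: no change
2. f -> v, k -> g, p -> b, s -> z, t -> d / V _ V: fires at position(s) 5: benevemige
surface: benevemige

cell CLASS=em, NUM=gu:
underlying: go-nefemi-boz
1. 0 -> i / C _ C #: no change
2. f -> v, k -> g, p -> b, s -> z, t -> d / V _ V: fires at position(s) 5: gonevemiboz
surface: gonevemiboz

cell CLASS=pa, NUM=ib:
underlying: an-nefemi-lg
1. 0 -> i / C _ C #: inserts after position(s) 9: annefemilig
2. f -> v, k -> g, p -> b, s -> z, t -> d / V _ V: fires at position(s) 5: annevemilig
surface: annevemilig

cell CLASS=pa, NUM=gu:
underlying: an-nefemi-boz
1. 0 -> i / C _ C #: no change
2. f -> v, k -> g, p -> b, s -> z, t -> d / V _ V: fires at position(s) 5: annevemiboz
surface: annevemiboz


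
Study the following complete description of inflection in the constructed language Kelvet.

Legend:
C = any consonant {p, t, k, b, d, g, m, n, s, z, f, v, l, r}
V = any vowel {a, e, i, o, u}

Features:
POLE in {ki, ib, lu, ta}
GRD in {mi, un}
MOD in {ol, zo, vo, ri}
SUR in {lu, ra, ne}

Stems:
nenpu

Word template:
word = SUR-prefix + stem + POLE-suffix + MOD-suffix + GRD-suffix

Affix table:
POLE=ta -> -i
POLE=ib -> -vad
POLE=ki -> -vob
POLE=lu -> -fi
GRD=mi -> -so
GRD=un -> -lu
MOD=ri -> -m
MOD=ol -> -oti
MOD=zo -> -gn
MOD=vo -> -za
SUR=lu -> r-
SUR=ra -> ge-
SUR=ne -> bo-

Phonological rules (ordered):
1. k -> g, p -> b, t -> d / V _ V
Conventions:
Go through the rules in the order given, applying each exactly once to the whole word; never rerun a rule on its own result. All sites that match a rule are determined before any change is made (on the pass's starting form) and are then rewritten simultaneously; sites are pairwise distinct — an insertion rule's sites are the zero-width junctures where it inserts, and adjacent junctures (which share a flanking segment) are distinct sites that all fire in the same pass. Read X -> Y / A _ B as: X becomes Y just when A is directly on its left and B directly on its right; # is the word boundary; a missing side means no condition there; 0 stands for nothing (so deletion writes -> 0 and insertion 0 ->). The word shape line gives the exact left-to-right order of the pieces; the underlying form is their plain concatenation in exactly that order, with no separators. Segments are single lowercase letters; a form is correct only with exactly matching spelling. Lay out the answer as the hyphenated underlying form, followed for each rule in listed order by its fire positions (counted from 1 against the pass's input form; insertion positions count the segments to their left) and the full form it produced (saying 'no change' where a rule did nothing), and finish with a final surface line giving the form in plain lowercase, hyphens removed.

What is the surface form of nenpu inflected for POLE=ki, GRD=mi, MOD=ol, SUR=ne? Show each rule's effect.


underlying: bo-nenpu-vob-oti-so
1. k -> g, p -> b, t -> d / V _ V: fires at position(s) 12: bonenpuvobodiso
surface: bonenpuvobodiso


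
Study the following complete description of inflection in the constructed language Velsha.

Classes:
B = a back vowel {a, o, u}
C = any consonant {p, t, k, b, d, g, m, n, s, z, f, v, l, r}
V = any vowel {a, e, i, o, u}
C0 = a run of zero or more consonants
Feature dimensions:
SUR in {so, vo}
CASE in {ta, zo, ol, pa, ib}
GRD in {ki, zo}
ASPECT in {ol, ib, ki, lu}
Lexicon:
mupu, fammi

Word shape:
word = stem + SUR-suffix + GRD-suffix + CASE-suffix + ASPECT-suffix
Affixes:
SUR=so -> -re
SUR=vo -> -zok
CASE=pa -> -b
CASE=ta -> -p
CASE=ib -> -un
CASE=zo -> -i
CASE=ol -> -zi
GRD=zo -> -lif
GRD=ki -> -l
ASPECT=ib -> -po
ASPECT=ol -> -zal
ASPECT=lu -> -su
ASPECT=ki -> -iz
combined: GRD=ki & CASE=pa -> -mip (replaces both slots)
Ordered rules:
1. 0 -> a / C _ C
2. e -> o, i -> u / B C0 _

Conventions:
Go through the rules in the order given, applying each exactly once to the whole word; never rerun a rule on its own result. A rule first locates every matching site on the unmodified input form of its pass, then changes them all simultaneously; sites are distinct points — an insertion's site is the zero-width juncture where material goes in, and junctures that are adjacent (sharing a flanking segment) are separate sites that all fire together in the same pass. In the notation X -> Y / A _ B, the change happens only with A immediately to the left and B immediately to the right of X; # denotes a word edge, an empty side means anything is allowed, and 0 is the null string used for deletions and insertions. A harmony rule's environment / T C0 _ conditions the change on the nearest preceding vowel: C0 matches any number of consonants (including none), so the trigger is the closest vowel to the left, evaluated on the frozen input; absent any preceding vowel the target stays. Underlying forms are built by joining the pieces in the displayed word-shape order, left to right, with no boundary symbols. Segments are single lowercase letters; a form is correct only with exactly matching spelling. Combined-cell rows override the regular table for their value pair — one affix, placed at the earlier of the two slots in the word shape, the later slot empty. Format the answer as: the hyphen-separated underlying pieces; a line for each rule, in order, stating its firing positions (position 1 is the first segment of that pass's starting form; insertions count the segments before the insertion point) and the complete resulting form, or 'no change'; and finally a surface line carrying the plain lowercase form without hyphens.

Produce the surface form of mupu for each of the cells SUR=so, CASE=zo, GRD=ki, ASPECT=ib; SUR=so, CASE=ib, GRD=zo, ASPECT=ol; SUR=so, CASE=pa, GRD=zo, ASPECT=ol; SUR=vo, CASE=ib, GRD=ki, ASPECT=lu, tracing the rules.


cell SUR=so, CASE=zo, GRD=ki, ASPECT=ib:
underlying: mupu-re-l-i-po
1. 0 -> a / C _ C: no change
2. e -> o, i -> u / B C0 _: fires at position(s) 6: mupurolipo
surface: mupurolipo

cell SUR=so, CASE=ib, GRD=zo, ASPECT=ol:
underlying: mupu-re-lif-un-zal
1. 0 -> a / C _ C: inserts after position(s) 11: mupurelifunazal
2. e -> o, i -> u / B C0 _: fires at position(s) 6: mupurolifunazal
surface: mupurolifunazal

cell SUR=so, CASE=pa, GRD=zo, ASPECT=ol:
underlying: mupu-re-lif-b-zal
1. 0 -> a / C _ C: inserts after position(s) 9, 10: mupurelifabazal
2. e -> o, i -> u / B C0 _: fires at position(s) 6: mupurolifabazal
surface: mupurolifabazal

cell SUR=vo, CASE=ib, GRD=ki, ASPECT=lu:
underlying: mupu-zok-l-un-su
1. 0 -> a / C _ C: inserts after position(s) 7, 10: mupuzokalunasu
2. e -> o, i -> u / B C0 _: no change
surface: mupuzokalunasu


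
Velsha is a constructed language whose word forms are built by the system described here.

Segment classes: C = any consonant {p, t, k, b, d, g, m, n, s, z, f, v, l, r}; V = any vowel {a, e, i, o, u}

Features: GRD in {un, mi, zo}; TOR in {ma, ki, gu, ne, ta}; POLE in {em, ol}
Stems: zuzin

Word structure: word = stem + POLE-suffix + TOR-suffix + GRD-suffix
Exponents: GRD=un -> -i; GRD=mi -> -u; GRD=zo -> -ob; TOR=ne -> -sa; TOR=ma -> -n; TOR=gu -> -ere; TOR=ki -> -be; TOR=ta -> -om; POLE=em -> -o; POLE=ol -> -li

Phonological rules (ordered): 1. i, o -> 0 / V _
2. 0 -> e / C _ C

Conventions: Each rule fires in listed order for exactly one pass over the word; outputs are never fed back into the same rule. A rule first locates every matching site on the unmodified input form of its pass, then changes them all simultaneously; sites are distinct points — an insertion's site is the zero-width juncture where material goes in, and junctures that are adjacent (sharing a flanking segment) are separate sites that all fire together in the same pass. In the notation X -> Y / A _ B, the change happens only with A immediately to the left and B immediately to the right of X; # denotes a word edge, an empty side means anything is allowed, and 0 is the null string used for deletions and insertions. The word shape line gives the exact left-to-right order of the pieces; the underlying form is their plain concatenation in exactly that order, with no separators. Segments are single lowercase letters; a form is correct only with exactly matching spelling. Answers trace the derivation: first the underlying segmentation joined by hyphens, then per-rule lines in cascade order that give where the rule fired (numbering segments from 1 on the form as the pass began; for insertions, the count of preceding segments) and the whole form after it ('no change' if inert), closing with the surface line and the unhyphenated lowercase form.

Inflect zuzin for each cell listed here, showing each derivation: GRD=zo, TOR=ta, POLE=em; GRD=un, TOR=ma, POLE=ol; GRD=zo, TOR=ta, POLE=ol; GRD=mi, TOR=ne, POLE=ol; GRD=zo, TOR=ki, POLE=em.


cell GRD=zo, TOR=ta, POLE=em:
underlying: zuzin-o-om-ob
1. i, o -> 0 / V _: fires at position(s) 7: zuzinomob
2. 0 -> e / C _ C: no change
surface: zuzinomob

cell GRD=un, TOR=ma, POLE=ol:
underlying: zuzin-li-n-i
1. i, o -> 0 / V _: no change
2. 0 -> e / C _ C: inserts after position(s) 5: zuzinelini
surface: zuzinelini

cell GRD=zo, TOR=ta, POLE=ol:
underlying: zuzin-li-om-ob
1. i, o -> 0 / V _: fires at position(s) 8: zuzinlimob
2. 0 -> e / C _ C: inserts after position(s) 5: zuzinelimob
surface: zuzinelimob

cell GRD=mi, TOR=ne, POLE=ol:
underlying: zuzin-li-sa-u
1. i, o -> 0 / V _: no change
2. 0 -> e / C _ C: inserts after position(s) 5: zuzinelisau
surface: zuzinelisau

cell GRD=zo, TOR=ki, POLE=em:
underlying: zuzin-o-be-ob
1. i, o -> 0 / V _: fires at position(s) 9: zuzinobeb
2. 0 -> e / C _ C: no change
surface: zuzinobeb


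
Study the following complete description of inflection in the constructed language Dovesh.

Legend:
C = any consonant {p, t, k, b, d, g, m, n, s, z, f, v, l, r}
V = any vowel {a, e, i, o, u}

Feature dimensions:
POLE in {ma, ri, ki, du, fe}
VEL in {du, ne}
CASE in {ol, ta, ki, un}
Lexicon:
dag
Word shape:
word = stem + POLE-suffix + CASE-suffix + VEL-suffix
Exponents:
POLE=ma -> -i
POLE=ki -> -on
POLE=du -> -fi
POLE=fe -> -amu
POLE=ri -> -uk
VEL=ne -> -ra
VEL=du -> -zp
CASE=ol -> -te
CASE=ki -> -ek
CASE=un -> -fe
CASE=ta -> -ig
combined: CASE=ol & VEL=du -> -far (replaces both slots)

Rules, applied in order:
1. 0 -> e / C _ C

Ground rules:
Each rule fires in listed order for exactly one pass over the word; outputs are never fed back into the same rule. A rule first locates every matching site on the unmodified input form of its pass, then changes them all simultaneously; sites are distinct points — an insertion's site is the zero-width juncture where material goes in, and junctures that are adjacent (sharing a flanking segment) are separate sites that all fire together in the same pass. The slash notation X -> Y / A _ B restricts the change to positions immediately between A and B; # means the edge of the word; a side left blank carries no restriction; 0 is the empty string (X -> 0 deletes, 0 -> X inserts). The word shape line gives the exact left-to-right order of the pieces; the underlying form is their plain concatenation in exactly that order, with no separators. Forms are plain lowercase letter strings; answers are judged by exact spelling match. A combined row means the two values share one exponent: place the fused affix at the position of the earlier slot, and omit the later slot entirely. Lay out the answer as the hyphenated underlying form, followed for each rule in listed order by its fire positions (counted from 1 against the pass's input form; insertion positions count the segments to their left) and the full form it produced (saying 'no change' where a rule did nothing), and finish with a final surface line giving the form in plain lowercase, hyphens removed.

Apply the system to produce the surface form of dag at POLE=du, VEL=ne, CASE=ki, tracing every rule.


underlying: dag-fi-ek-ra
1. 0 -> e / C _ C: inserts after position(s) 3, 7: dagefiekera
surface: dagefiekera


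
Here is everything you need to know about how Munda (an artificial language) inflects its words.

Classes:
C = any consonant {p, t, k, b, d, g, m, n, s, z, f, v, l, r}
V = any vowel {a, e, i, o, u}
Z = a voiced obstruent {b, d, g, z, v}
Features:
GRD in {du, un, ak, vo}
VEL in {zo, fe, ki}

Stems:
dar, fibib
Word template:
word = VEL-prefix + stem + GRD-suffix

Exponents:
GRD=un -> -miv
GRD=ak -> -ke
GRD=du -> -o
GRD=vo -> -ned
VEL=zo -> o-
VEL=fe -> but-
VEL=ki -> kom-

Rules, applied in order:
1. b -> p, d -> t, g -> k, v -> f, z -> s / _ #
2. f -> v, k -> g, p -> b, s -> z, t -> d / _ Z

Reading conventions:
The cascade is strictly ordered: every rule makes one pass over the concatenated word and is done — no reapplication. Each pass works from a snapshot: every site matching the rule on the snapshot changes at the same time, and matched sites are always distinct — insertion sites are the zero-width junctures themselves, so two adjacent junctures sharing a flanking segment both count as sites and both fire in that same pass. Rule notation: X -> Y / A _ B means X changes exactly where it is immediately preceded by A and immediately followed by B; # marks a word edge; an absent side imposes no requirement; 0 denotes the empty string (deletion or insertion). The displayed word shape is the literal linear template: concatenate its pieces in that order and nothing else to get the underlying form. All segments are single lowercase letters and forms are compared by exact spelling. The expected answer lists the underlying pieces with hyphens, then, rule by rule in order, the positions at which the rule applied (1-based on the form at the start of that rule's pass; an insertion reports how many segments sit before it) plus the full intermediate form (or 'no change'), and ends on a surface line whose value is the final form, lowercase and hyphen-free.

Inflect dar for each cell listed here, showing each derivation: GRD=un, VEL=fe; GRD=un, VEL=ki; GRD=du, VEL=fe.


cell GRD=un, VEL=fe:
underlying: but-dar-miv
1. b -> p, d -> t, g -> k, v -> f, z -> s / _ #: fires at position(s) 9: butdarmif
2. f -> v, k -> g, p -> b, s -> z, t -> d / _ Z: fires at position(s) 3: buddarmif
surface: buddarmif

cell GRD=un, VEL=ki:
underlying: kom-dar-miv
1. b -> p, d -> t, g -> k, v -> f, z -> s / _ #: fires at position(s) 9: komdarmif
2. f -> v, k -> g, p -> b, s -> z, t -> d / _ Z: no change
surface: komdarmif

cell GRD=du, VEL=fe:
underlying: but-dar-o
1. b -> p, d -> t, g -> k, v -> f, z -> s / _ #: no change
2. f -> v, k -> g, p -> b, s -> z, t -> d / _ Z: fires at position(s) 3: buddaro
surface: buddaro


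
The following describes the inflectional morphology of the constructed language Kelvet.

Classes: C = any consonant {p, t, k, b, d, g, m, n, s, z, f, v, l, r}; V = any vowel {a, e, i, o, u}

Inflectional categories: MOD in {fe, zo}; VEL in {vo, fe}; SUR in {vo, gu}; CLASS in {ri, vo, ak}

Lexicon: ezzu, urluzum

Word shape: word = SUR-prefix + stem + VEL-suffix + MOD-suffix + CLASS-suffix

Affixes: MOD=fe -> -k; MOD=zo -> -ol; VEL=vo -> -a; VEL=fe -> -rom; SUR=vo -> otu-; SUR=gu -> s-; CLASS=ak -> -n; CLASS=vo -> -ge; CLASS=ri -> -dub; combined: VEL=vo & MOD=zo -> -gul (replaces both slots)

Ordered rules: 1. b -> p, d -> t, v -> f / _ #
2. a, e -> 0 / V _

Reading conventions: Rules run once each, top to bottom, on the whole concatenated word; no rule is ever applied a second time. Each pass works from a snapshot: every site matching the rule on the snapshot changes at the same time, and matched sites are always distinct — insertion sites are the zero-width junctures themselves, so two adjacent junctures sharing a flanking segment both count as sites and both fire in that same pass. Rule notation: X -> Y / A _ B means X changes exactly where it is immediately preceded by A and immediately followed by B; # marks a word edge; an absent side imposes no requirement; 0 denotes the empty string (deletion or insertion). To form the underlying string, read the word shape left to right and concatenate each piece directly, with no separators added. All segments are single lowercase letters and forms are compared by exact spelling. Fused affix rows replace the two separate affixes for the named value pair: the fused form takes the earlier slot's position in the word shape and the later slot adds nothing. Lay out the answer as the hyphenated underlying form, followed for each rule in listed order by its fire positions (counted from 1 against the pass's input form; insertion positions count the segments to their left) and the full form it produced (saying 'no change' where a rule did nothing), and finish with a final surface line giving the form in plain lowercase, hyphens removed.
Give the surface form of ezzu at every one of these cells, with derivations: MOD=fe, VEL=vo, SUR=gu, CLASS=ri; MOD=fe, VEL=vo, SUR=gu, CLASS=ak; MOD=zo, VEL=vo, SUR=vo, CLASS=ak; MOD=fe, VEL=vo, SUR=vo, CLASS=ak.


cell MOD=fe, VEL=vo, SUR=gu, CLASS=ri:
underlying: s-ezzu-a-k-dub
1. b -> p, d -> t, v -> f / _ #: fires at position(s) 10: sezzuakdup
2. a, e -> 0 / V _: fires at position(s) 6: sezzukdup
surface: sezzukdup

cell MOD=fe, VEL=vo, SUR=gu, CLASS=ak:
underlying: s-ezzu-a-k-n
1. b -> p, d -> t, v -> f / _ #: no change
2. a, e -> 0 / V _: fires at position(s) 6: sezzukn
surface: sezzukn

cell MOD=zo, VEL=vo, SUR=vo, CLASS=ak:
underlying: otu-ezzu-gul-n
1. b -> p, d -> t, v -> f / _ #: no change
2. a, e -> 0 / V _: fires at position(s) 4: otuzzuguln
surface: otuzzuguln

cell MOD=fe, VEL=vo, SUR=vo, CLASS=ak:
underlying: otu-ezzu-a-k-n
1. b -> p, d -> t, v -> f / _ #: no change
2. a, e -> 0 / V _: fires at position(s) 4, 8: otuzzukn
surface: otuzzukn


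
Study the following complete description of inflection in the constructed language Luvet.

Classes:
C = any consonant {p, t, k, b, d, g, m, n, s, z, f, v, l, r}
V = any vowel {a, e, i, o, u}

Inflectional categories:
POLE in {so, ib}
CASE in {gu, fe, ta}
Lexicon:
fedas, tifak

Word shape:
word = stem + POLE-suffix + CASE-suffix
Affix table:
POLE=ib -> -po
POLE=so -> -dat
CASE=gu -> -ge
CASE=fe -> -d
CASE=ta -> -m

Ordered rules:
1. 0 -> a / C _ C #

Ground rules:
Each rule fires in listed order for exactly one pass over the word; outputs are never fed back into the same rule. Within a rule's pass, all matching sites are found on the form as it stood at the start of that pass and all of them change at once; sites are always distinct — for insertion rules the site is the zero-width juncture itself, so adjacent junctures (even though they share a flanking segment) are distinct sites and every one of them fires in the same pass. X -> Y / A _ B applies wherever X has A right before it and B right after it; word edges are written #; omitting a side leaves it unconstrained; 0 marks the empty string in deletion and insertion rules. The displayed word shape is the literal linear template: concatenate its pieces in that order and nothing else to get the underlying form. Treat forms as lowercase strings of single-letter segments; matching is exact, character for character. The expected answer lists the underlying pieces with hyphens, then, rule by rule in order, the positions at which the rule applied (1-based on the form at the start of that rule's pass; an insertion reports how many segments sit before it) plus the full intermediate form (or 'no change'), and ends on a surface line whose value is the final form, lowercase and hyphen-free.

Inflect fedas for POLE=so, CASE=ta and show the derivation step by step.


underlying: fedas-dat-m
1. 0 -> a / C _ C #: inserts after position(s) 8: fedasdatam
surface: fedasdatam


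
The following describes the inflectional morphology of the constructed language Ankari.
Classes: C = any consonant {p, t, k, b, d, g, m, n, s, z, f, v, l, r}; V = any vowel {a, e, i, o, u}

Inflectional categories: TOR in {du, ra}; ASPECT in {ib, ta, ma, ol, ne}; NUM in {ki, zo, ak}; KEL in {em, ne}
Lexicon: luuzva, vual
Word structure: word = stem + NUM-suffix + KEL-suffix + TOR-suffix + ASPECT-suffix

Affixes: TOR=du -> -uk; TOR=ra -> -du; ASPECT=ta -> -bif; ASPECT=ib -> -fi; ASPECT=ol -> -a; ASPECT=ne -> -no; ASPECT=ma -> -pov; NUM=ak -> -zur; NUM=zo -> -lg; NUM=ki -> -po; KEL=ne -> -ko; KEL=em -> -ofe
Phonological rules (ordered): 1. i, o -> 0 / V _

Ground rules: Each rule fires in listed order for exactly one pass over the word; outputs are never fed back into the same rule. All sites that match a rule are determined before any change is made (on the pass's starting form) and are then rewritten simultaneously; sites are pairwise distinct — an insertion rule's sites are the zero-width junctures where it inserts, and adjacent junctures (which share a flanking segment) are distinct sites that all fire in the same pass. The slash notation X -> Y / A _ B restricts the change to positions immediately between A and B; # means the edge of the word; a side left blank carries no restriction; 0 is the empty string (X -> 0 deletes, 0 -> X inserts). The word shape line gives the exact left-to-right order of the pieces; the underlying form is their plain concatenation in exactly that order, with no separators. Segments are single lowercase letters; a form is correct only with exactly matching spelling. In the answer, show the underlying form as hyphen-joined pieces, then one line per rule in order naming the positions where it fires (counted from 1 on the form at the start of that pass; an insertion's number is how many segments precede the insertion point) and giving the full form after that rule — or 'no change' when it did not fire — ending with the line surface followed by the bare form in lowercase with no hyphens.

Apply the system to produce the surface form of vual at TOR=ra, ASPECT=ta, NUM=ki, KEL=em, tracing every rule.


underlying: vual-po-ofe-du-bif
1. i, o -> 0 / V _: fires at position(s) 7: vualpofedubif
surface: vualpofedubif


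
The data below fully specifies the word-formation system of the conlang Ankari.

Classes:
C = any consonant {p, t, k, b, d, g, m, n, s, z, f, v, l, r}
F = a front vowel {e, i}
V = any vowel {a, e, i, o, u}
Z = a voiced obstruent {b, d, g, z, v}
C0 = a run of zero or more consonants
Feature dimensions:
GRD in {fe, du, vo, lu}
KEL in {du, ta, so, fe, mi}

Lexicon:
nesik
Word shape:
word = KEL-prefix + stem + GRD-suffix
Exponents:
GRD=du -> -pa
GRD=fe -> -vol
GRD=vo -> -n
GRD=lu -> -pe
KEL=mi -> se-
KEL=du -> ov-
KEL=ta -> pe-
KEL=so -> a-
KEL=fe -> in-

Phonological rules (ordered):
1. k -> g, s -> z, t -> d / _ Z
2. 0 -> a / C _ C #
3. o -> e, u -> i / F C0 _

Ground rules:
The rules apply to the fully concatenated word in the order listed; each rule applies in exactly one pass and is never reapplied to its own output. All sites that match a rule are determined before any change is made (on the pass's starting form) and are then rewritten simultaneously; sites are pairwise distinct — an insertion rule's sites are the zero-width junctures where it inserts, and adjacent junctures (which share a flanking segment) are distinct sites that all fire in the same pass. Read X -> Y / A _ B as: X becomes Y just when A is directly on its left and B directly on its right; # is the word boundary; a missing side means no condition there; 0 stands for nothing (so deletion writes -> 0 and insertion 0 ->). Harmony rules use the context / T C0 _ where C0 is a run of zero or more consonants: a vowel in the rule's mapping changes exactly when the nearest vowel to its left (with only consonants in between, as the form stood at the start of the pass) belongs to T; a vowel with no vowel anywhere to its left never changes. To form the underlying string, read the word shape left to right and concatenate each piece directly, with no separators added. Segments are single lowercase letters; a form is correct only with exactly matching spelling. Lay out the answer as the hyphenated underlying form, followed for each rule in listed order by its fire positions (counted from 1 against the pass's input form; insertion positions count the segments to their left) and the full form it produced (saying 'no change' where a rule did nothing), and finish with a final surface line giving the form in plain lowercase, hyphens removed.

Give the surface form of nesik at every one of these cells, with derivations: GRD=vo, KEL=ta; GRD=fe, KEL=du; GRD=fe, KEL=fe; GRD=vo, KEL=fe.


cell GRD=vo, KEL=ta:
underlying: pe-nesik-n
1. k -> g, s -> z, t -> d / _ Z: no change
2. 0 -> a / C _ C #: inserts after position(s) 7: penesikan
3. o -> e, u -> i / F C0 _: no change
surface: penesikan

cell GRD=fe, KEL=du:
underlying: ov-nesik-vol
1. k -> g, s -> z, t -> d / _ Z: fires at position(s) 7: ovnesigvol
2. 0 -> a / C _ C #: no change
3. o -> e, u -> i / F C0 _: fires at position(s) 9: ovnesigvel
surface: ovnesigvel

cell GRD=fe, KEL=fe:
underlying: in-nesik-vol
1. k -> g, s -> z, t -> d / _ Z: fires at position(s) 7: innesigvol
2. 0 -> a / C _ C #: no change
3. o -> e, u -> i / F C0 _: fires at position(s) 9: innesigvel
surface: innesigvel

cell GRD=vo, KEL=fe:
underlying: in-nesik-n
1. k -> g, s -> z, t -> d / _ Z: no change
2. 0 -> a / C _ C #: inserts after position(s) 7: innesikan
3. o -> e, u -> i / F C0 _: no change
surface: innesikan


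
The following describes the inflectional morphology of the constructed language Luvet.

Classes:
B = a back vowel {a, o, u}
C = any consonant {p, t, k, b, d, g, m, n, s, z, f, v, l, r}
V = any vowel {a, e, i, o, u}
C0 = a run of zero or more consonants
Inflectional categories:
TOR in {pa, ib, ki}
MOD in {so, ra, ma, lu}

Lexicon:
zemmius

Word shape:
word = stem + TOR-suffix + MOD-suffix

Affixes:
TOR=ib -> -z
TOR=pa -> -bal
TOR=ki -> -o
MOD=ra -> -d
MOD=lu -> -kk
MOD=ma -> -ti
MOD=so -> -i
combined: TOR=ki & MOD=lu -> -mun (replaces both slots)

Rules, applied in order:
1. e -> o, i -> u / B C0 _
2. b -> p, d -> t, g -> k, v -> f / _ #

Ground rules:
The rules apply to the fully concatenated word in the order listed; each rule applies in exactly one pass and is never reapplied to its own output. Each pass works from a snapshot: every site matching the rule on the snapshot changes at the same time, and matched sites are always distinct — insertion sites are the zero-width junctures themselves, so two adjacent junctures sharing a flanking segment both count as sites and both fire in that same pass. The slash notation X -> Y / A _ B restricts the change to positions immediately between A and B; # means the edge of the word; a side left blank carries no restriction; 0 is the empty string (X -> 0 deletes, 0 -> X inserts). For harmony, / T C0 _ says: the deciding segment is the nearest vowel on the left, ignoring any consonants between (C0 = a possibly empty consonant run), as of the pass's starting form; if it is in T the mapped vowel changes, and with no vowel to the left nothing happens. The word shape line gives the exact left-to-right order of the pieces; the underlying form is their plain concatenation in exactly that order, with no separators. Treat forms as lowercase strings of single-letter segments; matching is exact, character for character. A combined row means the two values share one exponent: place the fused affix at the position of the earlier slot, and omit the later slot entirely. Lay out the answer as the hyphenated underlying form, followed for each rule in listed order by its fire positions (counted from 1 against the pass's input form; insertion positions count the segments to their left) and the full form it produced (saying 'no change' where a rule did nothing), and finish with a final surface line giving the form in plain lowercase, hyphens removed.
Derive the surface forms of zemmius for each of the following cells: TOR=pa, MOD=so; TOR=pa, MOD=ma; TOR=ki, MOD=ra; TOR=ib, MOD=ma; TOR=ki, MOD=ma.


cell TOR=pa, MOD=so:
underlying: zemmius-bal-i
1. e -> o, i -> u / B C0 _: fires at position(s) 11: zemmiusbalu
2. b -> p, d -> t, g -> k, v -> f / _ #: no change
surface: zemmiusbalu

cell TOR=pa, MOD=ma:
underlying: zemmius-bal-ti
1. e -> o, i -> u / B C0 _: fires at position(s) 12: zemmiusbaltu
2. b -> p, d -> t, g -> k, v -> f / _ #: no change
surface: zemmiusbaltu

cell TOR=ki, MOD=ra:
underlying: zemmius-o-d
1. e -> o, i -> u / B C0 _: no change
2. b -> p, d -> t, g -> k, v -> f / _ #: fires at position(s) 9: zemmiusot
surface: zemmiusot

cell TOR=ib, MOD=ma:
underlying: zemmius-z-ti
1. e -> o, i -> u / B C0 _: fires at position(s) 10: zemmiusztu
2. b -> p, d -> t, g -> k, v -> f / _ #: no change
surface: zemmiusztu

cell TOR=ki, MOD=ma:
underlying: zemmius-o-ti
1. e -> o, i -> u / B C0 _: fires at position(s) 10: zemmiusotu
2. b -> p, d -> t, g -> k, v -> f / _ #: no change
surface: zemmiusotu


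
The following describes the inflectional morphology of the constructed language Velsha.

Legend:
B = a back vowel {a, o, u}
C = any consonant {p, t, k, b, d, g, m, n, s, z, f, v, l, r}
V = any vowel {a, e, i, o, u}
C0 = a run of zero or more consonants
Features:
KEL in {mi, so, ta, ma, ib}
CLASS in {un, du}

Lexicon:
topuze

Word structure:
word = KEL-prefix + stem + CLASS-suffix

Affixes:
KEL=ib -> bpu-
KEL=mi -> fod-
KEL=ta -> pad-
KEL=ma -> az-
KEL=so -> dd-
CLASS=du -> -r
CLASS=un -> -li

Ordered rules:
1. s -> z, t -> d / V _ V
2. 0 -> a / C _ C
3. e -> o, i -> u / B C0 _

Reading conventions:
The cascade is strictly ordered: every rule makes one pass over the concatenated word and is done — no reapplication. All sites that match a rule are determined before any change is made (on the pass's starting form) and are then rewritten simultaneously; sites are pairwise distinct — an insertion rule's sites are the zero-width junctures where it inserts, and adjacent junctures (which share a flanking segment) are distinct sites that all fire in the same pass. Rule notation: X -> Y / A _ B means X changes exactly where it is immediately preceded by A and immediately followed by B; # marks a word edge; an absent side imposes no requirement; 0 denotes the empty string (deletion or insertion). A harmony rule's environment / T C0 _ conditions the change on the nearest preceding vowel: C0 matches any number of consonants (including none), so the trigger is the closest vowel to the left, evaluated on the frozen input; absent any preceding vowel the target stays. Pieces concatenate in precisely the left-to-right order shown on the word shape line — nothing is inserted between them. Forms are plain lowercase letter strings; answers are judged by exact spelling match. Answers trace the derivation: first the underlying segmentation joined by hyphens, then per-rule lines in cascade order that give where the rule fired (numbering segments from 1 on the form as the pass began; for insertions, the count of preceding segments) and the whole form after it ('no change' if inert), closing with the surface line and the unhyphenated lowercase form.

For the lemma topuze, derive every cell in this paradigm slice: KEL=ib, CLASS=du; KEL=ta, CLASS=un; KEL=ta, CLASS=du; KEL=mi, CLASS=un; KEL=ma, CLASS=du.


cell KEL=ib, CLASS=du:
underlying: bpu-topuze-r
1. s -> z, t -> d / V _ V: fires at position(s) 4: bpudopuzer
2. 0 -> a / C _ C: inserts after position(s) 1: bapudopuzer
3. e -> o, i -> u / B C0 _: fires at position(s) 10: bapudopuzor
surface: bapudopuzor

cell KEL=ta, CLASS=un:
underlying: pad-topuze-li
1. s -> z, t -> d / V _ V: no change
2. 0 -> a / C _ C: inserts after position(s) 3: padatopuzeli
3. e -> o, i -> u / B C0 _: fires at position(s) 10: padatopuzoli
surface: padatopuzoli

cell KEL=ta, CLASS=du:
underlying: pad-topuze-r
1. s -> z, t -> d / V _ V: no change
2. 0 -> a / C _ C: inserts after position(s) 3: padatopuzer
3. e -> o, i -> u / B C0 _: fires at position(s) 10: padatopuzor
surface: padatopuzor

cell KEL=mi, CLASS=un:
underlying: fod-topuze-li
1. s -> z, t -> d / V _ V: no change
2. 0 -> a / C _ C: inserts after position(s) 3: fodatopuzeli
3. e -> o, i -> u / B C0 _: fires at position(s) 10: fodatopuzoli
surface: fodatopuzoli

cell KEL=ma, CLASS=du:
underlying: az-topuze-r
1. s -> z, t -> d / V _ V: no change
2. 0 -> a / C _ C: inserts after position(s) 2: azatopuzer
3. e -> o, i -> u / B C0 _: fires at position(s) 9: azatopuzor
surface: azatopuzor


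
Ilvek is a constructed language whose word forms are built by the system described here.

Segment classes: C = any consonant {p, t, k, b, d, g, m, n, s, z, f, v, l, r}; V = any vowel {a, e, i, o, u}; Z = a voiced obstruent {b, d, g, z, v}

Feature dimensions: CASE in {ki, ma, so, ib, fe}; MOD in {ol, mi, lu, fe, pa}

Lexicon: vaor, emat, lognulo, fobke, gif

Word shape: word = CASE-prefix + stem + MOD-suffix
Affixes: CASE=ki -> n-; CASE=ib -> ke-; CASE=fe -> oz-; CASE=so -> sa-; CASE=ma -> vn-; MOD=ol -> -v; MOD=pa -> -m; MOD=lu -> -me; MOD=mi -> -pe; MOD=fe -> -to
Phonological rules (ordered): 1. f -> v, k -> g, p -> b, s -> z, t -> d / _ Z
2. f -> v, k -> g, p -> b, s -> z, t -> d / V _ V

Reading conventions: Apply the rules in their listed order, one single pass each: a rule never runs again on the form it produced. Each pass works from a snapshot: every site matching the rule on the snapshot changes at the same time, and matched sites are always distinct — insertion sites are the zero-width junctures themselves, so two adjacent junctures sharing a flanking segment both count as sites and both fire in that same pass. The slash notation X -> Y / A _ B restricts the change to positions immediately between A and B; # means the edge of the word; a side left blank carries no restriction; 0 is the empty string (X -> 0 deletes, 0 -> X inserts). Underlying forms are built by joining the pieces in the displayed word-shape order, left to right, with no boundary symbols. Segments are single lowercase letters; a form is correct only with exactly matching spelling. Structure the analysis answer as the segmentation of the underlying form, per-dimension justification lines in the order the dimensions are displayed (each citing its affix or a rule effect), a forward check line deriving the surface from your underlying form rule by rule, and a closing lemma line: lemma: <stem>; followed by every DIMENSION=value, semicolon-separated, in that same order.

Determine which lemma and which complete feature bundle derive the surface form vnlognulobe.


underlying: vn-lognulo-pe
CASE=ma - signalled by the affix vn-
MOD=mi - signalled by the affix -pe
check: vnlognulope -> vnlognulope -> vnlognulobe
lemma: lognulo; CASE=ma; MOD=mi


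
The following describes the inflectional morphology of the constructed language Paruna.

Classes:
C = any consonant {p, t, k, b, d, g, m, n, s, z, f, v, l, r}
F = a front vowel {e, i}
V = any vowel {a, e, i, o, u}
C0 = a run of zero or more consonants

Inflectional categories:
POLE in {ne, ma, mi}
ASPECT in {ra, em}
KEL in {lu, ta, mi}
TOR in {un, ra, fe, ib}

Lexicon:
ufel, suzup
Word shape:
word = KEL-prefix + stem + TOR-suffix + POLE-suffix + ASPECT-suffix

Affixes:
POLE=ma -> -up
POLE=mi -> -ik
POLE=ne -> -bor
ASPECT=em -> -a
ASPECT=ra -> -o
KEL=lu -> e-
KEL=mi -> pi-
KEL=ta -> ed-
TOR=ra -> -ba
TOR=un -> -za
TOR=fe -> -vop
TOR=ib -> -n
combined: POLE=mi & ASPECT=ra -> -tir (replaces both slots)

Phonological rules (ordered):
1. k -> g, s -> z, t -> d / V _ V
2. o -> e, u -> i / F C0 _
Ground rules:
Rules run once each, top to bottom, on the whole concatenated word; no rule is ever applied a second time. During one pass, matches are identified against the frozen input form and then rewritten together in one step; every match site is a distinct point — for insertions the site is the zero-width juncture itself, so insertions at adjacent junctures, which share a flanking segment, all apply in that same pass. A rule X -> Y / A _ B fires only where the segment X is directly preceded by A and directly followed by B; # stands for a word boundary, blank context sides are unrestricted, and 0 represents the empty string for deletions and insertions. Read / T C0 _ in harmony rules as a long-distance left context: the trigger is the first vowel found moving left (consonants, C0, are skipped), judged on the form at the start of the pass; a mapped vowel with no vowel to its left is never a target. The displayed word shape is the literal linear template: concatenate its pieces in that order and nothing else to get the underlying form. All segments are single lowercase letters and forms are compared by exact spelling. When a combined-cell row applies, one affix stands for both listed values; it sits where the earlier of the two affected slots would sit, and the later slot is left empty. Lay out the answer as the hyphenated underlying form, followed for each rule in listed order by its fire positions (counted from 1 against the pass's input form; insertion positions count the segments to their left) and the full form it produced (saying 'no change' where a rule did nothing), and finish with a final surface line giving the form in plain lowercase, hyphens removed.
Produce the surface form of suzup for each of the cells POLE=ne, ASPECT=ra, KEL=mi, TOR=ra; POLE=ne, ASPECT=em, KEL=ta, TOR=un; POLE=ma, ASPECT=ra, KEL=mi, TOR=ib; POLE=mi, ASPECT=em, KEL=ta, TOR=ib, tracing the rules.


cell POLE=ne, ASPECT=ra, KEL=mi, TOR=ra:
underlying: pi-suzup-ba-bor-o
1. k -> g, s -> z, t -> d / V _ V: fires at position(s) 3: pizuzupbaboro
2. o -> e, u -> i / F C0 _: fires at position(s) 4: pizizupbaboro
surface: pizizupbaboro

cell POLE=ne, ASPECT=em, KEL=ta, TOR=un:
underlying: ed-suzup-za-bor-a
1. k -> g, s -> z, t -> d / V _ V: no change
2. o -> e, u -> i / F C0 _: fires at position(s) 4: edsizupzabora
surface: edsizupzabora

cell POLE=ma, ASPECT=ra, KEL=mi, TOR=ib:
underlying: pi-suzup-n-up-o
1. k -> g, s -> z, t -> d / V _ V: fires at position(s) 3: pizuzupnupo
2. o -> e, u -> i / F C0 _: fires at position(s) 4: pizizupnupo
surface: pizizupnupo

cell POLE=mi, ASPECT=em, KEL=ta, TOR=ib:
underlying: ed-suzup-n-ik-a
1. k -> g, s -> z, t -> d / V _ V: fires at position(s) 10: edsuzupniga
2. o -> e, u -> i / F C0 _: fires at position(s) 4: edsizupniga
surface: edsizupniga
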